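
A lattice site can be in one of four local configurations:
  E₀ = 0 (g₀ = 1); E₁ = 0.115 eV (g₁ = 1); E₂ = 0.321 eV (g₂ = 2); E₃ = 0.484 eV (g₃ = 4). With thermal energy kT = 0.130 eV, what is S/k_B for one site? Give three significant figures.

1.20

Eᵢ/kT = 0, 0.88462, 2.4692, 3.7231.
Z = Σ gᵢe^(−Eᵢ/kT) = 1·e^(−0) + 1·e^(−0.88462) + 2·e^(−2.4692) + 4·e^(−3.7231) = 1.0000 + 0.41287 + 0.16931 + 0.096636 = 1.6788.
⟨E⟩ = Σ EᵢPᵢ = 0.088516 eV.
S/k_B = ln Z + ⟨E⟩/kT = ln(1.6788) + 0.088516/0.130 = 0.51808 + 0.68089 = 1.20.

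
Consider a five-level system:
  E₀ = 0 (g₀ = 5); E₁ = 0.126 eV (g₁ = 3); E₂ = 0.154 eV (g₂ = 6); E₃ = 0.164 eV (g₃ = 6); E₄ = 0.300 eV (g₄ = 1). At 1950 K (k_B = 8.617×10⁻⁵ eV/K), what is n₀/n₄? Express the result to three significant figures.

k_BT = 8.617×10⁻⁵ × 1950 K = 0.16803 eV.
n₀/n₄ = (g₀/g₄) exp[−(E₀−E₄)/kT] = (5/1) × exp(−(-0.300 eV)/(0.16803 eV)) = (5/1) × exp(1.7854) = 29.8.

29.8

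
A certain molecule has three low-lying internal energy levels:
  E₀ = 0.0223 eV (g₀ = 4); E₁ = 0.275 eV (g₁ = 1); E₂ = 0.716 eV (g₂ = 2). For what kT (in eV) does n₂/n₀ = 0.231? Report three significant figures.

0.898 eV

n₂/n₀ = (g₂/g₀) exp[−(E₂−E₀)/kT] = 0.231.
⇒ (E₂−E₀)/kT = ln((2/4)/0.231) = ln(2.1645) = 0.77219.
kT = 0.6937 eV / 0.77219 = 0.898 eV.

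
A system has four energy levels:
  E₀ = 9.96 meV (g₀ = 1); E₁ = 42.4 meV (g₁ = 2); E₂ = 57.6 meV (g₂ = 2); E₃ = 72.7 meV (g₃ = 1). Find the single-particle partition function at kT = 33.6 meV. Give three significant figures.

Eᵢ/kT = 0.29643, 1.2619, 1.7143, 2.1637.
Z = Σ gᵢe^(−Eᵢ/kT) = 1·e^(−0.29643) + 2·e^(−1.2619) + 2·e^(−1.7143) + 1·e^(−2.1637) = 0.74347 + 0.56623 + 0.36018 + 0.11490 = 1.7848.

Z = 1.78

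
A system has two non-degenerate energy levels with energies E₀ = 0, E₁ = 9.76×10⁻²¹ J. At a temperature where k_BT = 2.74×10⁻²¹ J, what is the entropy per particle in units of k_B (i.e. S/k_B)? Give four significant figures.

0.1263

Eᵢ/kT = 0, 3.56204.
Z = Σ e^(−Eᵢ/kT) = e^(−0) + e^(−3.56204) = 1.00000 + 0.0283809 = 1.02838.
⟨E⟩ = Σ EᵢPᵢ = 0.269353 ×10⁻²¹ J.
S/k_B = ln Z + ⟨E⟩/kT = ln(1.02838) + 0.269353/2.74 = 0.0279847 + 0.0983040 = 0.1263.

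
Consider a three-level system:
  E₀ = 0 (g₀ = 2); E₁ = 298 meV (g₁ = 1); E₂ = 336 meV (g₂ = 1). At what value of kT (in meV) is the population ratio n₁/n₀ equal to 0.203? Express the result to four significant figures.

330.6 meV

n₁/n₀ = (g₁/g₀) exp[−(E₁−E₀)/kT] = 0.203.
⇒ (E₁−E₀)/kT = ln((1/2)/0.203) = ln(2.46305) = 0.901400.
kT = 298 meV / 0.901400 = 330.6 meV.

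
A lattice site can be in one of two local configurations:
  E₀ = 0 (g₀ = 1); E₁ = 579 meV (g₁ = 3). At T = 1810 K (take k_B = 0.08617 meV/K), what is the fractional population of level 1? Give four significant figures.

0.06826

k_BT = 0.08617 × 1810 K = 155.968 meV.
Eᵢ/kT = 0, 3.71230.
Z = Σ gᵢe^(−Eᵢ/kT) = 1·e^(−0) + 3·e^(−3.71230) = 1.00000 + 0.0732639 = 1.07326.
P₁ = g₁ e^(−E₁/kT) / Z = 0.0732639/1.07326 = 0.06826.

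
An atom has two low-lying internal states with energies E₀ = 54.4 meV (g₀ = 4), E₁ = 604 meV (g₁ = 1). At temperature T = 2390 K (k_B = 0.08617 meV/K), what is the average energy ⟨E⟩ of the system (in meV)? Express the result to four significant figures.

k_BT = 0.08617 × 2390 K = 205.946 meV.
Eᵢ/kT = 0.264147, 2.93281.
Z = Σ gᵢe^(−Eᵢ/kT) = 4·e^(−0.264147) + 1·e^(−2.93281) = 3.07144 + 0.0532472 = 3.12469.
⟨E⟩ = Σ Eᵢ gᵢe^(−Eᵢ/kT) / Z = (54.4·3.07144 + 604·0.0532472) / 3.12469 = 63.77 meV.

63.77 meV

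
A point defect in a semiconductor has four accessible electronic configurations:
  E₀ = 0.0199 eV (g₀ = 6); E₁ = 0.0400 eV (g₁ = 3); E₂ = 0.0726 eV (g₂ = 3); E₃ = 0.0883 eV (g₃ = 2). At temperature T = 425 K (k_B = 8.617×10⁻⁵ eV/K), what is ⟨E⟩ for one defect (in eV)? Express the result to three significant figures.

k_BT = 8.617×10⁻⁵ × 425 K = 0.036622 eV.
Eᵢ/kT = 0.54339, 1.0922, 1.9824, 2.4111.
Z = Σ gᵢe^(−Eᵢ/kT) = 6·e^(−0.54339) + 3·e^(−1.0922) + 3·e^(−1.9824) + 2·e^(−2.4111) = 3.4847 + 1.0064 + 0.41321 + 0.17943 = 5.0837.
⟨E⟩ = Σ Eᵢ gᵢe^(−Eᵢ/kT) / Z = (0.0199·3.4847 + 0.0400·1.0064 + 0.0726·0.41321 + 0.0883·0.17943) / 5.0837 = 0.0306 eV.

0.0306 eV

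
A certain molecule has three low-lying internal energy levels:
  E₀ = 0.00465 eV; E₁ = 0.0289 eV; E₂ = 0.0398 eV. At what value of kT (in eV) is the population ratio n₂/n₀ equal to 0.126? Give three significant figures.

0.0170 eV

n₂/n₀ = exp[−(E₂−E₀)/kT] = 0.126.
⇒ (E₂−E₀)/kT = ln(1/0.126) = ln(7.9365) = 2.0715.
kT = 0.03515 eV / 2.0715 = 0.0170 eV.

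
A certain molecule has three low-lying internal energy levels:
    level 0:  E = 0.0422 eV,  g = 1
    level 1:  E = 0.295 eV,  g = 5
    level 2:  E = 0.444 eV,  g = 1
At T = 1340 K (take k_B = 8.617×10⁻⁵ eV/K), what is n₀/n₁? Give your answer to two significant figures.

k_BT = 8.617×10⁻⁵ × 1340 K = 0.1155 eV.
n₀/n₁ = (g₀/g₁) exp[−(E₀−E₁)/kT] = (1/5) × exp(−(-0.2528 eV)/(0.1155 eV)) = (1/5) × exp(2.189) = 1.8.

1.8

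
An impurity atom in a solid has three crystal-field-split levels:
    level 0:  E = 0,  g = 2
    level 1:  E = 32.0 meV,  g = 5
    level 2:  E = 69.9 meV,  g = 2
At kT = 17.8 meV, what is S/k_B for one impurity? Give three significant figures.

1.63

Eᵢ/kT = 0, 1.7978, 3.9270.
Z = Σ gᵢe^(−Eᵢ/kT) = 2·e^(−0) + 5·e^(−1.7978) + 2·e^(−3.9270) = 2.0000 + 0.82831 + 0.039405 = 2.8677.
⟨E⟩ = Σ EᵢPᵢ = 10.203 meV.
S/k_B = ln Z + ⟨E⟩/kT = ln(2.8677) + 10.203/17.8 = 1.0535 + 0.57320 = 1.63.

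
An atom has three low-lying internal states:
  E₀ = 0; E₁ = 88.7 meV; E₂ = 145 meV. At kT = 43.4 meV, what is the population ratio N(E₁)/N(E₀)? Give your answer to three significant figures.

0.130

n₁/n₀ = exp[−(E₁−E₀)/kT] = exp(−(88.7 meV)/(43.4 meV)) = exp(-2.0438) = 0.130.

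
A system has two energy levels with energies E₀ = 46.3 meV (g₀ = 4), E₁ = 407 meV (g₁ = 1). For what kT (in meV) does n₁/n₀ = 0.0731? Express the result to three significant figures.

293 meV

n₁/n₀ = (g₁/g₀) exp[−(E₁−E₀)/kT] = 0.0731.
⇒ (E₁−E₀)/kT = ln((1/4)/0.0731) = ln(3.4200) = 1.2296.
kT = 360.7 meV / 1.2296 = 293 meV.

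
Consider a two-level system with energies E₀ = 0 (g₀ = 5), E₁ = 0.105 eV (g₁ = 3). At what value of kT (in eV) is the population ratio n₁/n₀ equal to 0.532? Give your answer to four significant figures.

n₁/n₀ = (g₁/g₀) exp[−(E₁−E₀)/kT] = 0.532.
⇒ (E₁−E₀)/kT = ln((3/5)/0.532) = ln(1.12782) = 0.120287.
kT = 0.105 eV / 0.120287 = 0.8729 eV.

0.8729 eV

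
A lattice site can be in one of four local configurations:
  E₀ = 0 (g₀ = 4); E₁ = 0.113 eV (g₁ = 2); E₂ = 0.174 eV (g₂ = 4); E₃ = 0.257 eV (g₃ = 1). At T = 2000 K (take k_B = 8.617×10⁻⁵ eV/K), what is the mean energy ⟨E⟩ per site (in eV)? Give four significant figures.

k_BT = 8.617×10⁻⁵ × 2000 K = 0.172340 eV.
Eᵢ/kT = 0, 0.655681, 1.00963, 1.49124.
Z = Σ gᵢe^(−Eᵢ/kT) = 4·e^(−0) + 2·e^(−0.655681) + 4·e^(−1.00963) + 1·e^(−1.49124) = 4.00000 + 1.03818 + 1.45742 + 0.225093 = 6.72069.
⟨E⟩ = Σ Eᵢ gᵢe^(−Eᵢ/kT) / Z = (0·4.00000 + 0.113·1.03818 + 0.174·1.45742 + 0.257·0.225093) / 6.72069 = 0.06380 eV.

0.06380 eV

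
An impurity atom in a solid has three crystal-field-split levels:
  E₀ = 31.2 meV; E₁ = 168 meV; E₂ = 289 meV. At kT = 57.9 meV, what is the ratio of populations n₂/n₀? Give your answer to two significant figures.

n₂/n₀ = exp[−(E₂−E₀)/kT] = exp(−(257.8 meV)/(57.9 meV)) = exp(-4.453) = 0.012.

0.012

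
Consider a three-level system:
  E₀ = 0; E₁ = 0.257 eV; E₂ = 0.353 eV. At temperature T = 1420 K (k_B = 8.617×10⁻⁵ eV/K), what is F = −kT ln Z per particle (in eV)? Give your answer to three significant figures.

-0.0201 eV

k_BT = 8.617×10⁻⁵ × 1420 K = 0.12236 eV.
Eᵢ/kT = 0, 2.1004, 2.8849.
Z = Σ e^(−Eᵢ/kT) = e^(−0) + e^(−2.1004) + e^(−2.8849) = 1.0000 + 0.12241 + 0.055860 = 1.1783.
F = −kT ln Z = −0.12236 × ln(1.1783) = −0.12236 × 0.16407 = -0.0201 eV.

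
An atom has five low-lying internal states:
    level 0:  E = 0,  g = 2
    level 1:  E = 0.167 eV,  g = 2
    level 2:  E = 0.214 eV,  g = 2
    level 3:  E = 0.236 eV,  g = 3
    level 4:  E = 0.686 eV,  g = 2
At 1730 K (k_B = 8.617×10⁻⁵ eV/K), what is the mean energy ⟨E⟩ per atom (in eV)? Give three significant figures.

k_BT = 8.617×10⁻⁵ × 1730 K = 0.14907 eV.
Eᵢ/kT = 0, 1.1203, 1.4356, 1.5831, 4.6019.
Z = Σ gᵢe^(−Eᵢ/kT) = 2·e^(−0) + 2·e^(−1.1203) + 2·e^(−1.4356) + 3·e^(−1.5831) + 2·e^(−4.6019) = 2.0000 + 0.65236 + 0.47595 + 0.61601 + 0.020066 = 3.7644.
⟨E⟩ = Σ Eᵢ gᵢe^(−Eᵢ/kT) / Z = (0·2.0000 + 0.167·0.65236 + 0.214·0.47595 + 0.236·0.61601 + 0.686·0.020066) / 3.7644 = 0.0983 eV.

0.0983 eV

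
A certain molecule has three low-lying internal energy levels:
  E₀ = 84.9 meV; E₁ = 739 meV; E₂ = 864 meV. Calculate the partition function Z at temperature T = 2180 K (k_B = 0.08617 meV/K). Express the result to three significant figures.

Z = 0.666

k_BT = 0.08617 × 2180 K = 187.85 meV.
Eᵢ/kT = 0.45196, 3.9340, 4.5994.
Z = Σ e^(−Eᵢ/kT) = e^(−0.45196) + e^(−3.9340) + e^(−4.5994) = 0.63638 + 0.019565 + 0.010058 = 0.66600.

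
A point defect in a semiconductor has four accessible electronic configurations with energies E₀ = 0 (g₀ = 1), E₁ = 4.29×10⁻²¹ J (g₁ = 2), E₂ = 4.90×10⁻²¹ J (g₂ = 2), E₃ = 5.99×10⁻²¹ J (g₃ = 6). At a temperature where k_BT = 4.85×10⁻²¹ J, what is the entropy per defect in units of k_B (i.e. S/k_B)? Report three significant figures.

2.30

Eᵢ/kT = 0, 0.88454, 1.0103, 1.2351.
Z = Σ gᵢe^(−Eᵢ/kT) = 1·e^(−0) + 2·e^(−0.88454) + 2·e^(−1.0103) + 6·e^(−1.2351) = 1.0000 + 0.82581 + 0.72822 + 1.7448 = 4.2988.
⟨E⟩ = Σ EᵢPᵢ = 4.0854 ×10⁻²¹ J.
S/k_B = ln Z + ⟨E⟩/kT = ln(4.2988) + 4.0854/4.85 = 1.4583 + 0.84235 = 2.30.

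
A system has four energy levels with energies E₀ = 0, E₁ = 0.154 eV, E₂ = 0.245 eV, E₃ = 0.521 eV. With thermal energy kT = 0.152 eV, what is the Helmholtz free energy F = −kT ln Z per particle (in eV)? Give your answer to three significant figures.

Eᵢ/kT = 0, 1.0132, 1.6118, 3.4276.
Z = Σ e^(−Eᵢ/kT) = e^(−0) + e^(−1.0132) + e^(−1.6118) + e^(−3.4276) = 1.0000 + 0.36306 + 0.19953 + 0.032465 = 1.5951.
F = −kT ln Z = −0.152 × ln(1.5951) = −0.152 × 0.46694 = -0.0710 eV.

-0.0710 eV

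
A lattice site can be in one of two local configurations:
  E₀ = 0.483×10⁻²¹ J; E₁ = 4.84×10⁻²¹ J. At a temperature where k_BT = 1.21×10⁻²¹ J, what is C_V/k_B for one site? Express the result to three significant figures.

Eᵢ/kT = 0.39917, 4.0000.
Z = Σ e^(−Eᵢ/kT) = e^(−0.39917) + e^(−4.0000) = 0.67088 + 0.018316 = 0.68920.
⟨E⟩ = 0.59879, ⟨E²⟩ = 0.84964.
C_V/k_B = (⟨E²⟩ − ⟨E⟩²)/(kT)² = (0.84964 − 0.35855)/1.4641 = 0.335.

0.335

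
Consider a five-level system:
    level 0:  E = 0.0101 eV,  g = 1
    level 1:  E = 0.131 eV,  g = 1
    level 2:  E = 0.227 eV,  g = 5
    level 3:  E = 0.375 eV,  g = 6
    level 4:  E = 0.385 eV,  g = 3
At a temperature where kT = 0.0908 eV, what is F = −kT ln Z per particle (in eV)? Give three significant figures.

Eᵢ/kT = 0.11123, 1.4427, 2.5000, 4.1300, 4.2401.
Z = Σ gᵢe^(−Eᵢ/kT) = 1·e^(−0.11123) + 1·e^(−1.4427) + 5·e^(−2.5000) + 6·e^(−4.1300) + 3·e^(−4.2401) = 0.89473 + 0.23629 + 0.41042 + 0.096497 + 0.043218 = 1.6812.
F = −kT ln Z = −0.0908 × ln(1.6812) = −0.0908 × 0.51951 = -0.0472 eV.

-0.0472 eV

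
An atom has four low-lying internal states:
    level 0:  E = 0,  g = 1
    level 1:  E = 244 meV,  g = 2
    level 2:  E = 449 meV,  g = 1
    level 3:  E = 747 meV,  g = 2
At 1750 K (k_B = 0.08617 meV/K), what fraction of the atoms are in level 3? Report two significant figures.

0.0097

k_BT = 0.08617 × 1750 K = 150.8 meV.
Eᵢ/kT = 0, 1.618, 2.977, 4.954.
Z = Σ gᵢe^(−Eᵢ/kT) = 1·e^(−0) + 2·e^(−1.618) + 1·e^(−2.977) + 2·e^(−4.954) = 1.000 + 0.3966 + 0.05095 + 0.01411 = 1.462.
P₃ = g₃ e^(−E₃/kT) / Z = 0.01411/1.462 = 0.0097.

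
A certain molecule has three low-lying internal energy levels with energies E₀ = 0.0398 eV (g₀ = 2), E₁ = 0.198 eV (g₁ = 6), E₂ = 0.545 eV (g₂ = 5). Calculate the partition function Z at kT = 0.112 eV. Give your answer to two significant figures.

Z = 2.5

Eᵢ/kT = 0.3554, 1.768, 4.866.
Z = Σ gᵢe^(−Eᵢ/kT) = 2·e^(−0.3554) + 6·e^(−1.768) + 5·e^(−4.866) = 1.402 + 1.024 + 0.03852 = 2.465.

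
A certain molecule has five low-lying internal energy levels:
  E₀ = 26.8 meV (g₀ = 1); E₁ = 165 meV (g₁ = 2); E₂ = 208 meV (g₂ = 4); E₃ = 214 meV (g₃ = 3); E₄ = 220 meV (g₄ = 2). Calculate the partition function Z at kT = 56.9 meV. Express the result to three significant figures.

Eᵢ/kT = 0.47100, 2.8998, 3.6555, 3.7610, 3.8664.
Z = Σ gᵢe^(−Eᵢ/kT) = 1·e^(−0.47100) + 2·e^(−2.8998) + 4·e^(−3.6555) + 3·e^(−3.7610) + 2·e^(−3.8664) = 0.62438 + 0.11007 + 0.10339 + 0.069781 + 0.041867 = 0.94949.

Z = 0.949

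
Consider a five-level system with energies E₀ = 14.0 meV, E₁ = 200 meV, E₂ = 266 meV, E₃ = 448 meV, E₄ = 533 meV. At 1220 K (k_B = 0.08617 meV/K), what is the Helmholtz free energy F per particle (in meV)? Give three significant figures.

-12.3 meV

k_BT = 0.08617 × 1220 K = 105.13 meV.
Eᵢ/kT = 0.13317, 1.9024, 2.5302, 4.2614, 5.0699.
Z = Σ e^(−Eᵢ/kT) = e^(−0.13317) + e^(−1.9024) + e^(−2.5302) + e^(−4.2614) + e^(−5.0699) = 0.87532 + 0.14921 + 0.079643 + 0.014103 + 0.0062830 = 1.1246.
F = −kT ln Z = −105.13 × ln(1.1246) = −105.13 × 0.11743 = -12.3 meV.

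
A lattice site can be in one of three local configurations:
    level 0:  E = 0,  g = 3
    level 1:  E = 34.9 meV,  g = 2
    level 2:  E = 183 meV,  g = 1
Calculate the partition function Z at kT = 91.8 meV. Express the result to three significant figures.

Z = 4.50

Eᵢ/kT = 0, 0.38017, 1.9935.
Z = Σ gᵢe^(−Eᵢ/kT) = 3·e^(−0) + 2·e^(−0.38017) + 1·e^(−1.9935) = 3.0000 + 1.3675 + 0.13622 = 4.5037.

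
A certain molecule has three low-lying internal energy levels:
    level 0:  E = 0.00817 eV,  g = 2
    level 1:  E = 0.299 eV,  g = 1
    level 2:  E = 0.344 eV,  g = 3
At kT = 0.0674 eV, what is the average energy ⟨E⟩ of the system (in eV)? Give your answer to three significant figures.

Eᵢ/kT = 0.12122, 4.4362, 5.1039.
Z = Σ gᵢe^(−Eᵢ/kT) = 2·e^(−0.12122) + 1·e^(−4.4362) + 3·e^(−5.1039) = 1.7717 + 0.011841 + 0.018219 = 1.8018.
⟨E⟩ = Σ Eᵢ gᵢe^(−Eᵢ/kT) / Z = (0.00817·1.7717 + 0.299·0.011841 + 0.344·0.018219) / 1.8018 = 0.0135 eV.

0.0135 eV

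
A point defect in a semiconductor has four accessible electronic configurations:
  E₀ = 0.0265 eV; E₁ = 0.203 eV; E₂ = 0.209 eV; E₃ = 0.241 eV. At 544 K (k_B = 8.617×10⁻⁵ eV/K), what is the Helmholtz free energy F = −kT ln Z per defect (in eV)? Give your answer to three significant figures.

0.0240 eV

k_BT = 8.617×10⁻⁵ × 544 K = 0.046876 eV.
Eᵢ/kT = 0.56532, 4.3306, 4.4586, 5.1412.
Z = Σ e^(−Eᵢ/kT) = e^(−0.56532) + e^(−4.3306) + e^(−4.4586) + e^(−5.1412) = 0.56818 + 0.013160 + 0.011579 + 0.0058507 = 0.59877.
F = −kT ln Z = −0.046876 × ln(0.59877) = −0.046876 × -0.51288 = 0.0240 eV.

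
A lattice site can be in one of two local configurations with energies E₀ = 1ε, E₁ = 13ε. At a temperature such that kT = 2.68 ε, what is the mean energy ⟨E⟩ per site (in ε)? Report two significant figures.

1.1 ε

Eᵢ/kT = 0.3731, 4.851.
Z = Σ e^(−Eᵢ/kT) = e^(−0.3731) + e^(−4.851) = 0.6886 + 0.007821 = 0.6964.
⟨E⟩ = Σ Eᵢ e^(−Eᵢ/kT) / Z = (1·0.6886 + 13·0.007821) / 0.6964 = 1.1 ε.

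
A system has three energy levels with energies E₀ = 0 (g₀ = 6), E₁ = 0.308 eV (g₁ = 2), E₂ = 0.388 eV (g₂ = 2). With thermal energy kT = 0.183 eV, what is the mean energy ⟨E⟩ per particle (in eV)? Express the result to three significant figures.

Eᵢ/kT = 0, 1.6831, 2.1202.
Z = Σ gᵢe^(−Eᵢ/kT) = 6·e^(−0) + 2·e^(−1.6831) + 2·e^(−2.1202) = 6.0000 + 0.37159 + 0.24002 = 6.6116.
⟨E⟩ = Σ Eᵢ gᵢe^(−Eᵢ/kT) / Z = (0·6.0000 + 0.308·0.37159 + 0.388·0.24002) / 6.6116 = 0.0314 eV.

0.0314 eV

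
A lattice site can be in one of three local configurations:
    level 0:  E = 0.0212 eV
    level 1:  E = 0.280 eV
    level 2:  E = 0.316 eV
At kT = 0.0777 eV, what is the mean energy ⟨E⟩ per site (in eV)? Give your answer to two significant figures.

Eᵢ/kT = 0.2728, 3.604, 4.067.
Z = Σ e^(−Eᵢ/kT) = e^(−0.2728) + e^(−3.604) + e^(−4.067) = 0.7612 + 0.02721 + 0.01713 = 0.8055.
⟨E⟩ = Σ Eᵢ e^(−Eᵢ/kT) / Z = (0.0212·0.7612 + 0.280·0.02721 + 0.316·0.01713) / 0.8055 = 0.036 eV.

0.036 eV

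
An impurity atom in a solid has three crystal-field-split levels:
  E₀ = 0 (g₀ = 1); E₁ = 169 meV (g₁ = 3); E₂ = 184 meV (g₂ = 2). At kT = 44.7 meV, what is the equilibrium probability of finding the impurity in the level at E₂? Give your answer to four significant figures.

Eᵢ/kT = 0, 3.78076, 4.11633.
Z = Σ gᵢe^(−Eᵢ/kT) = 1·e^(−0) + 3·e^(−3.78076) + 2·e^(−4.11633) = 1.00000 + 0.0684161 + 0.0326085 = 1.10102.
P₂ = g₂ e^(−E₂/kT) / Z = 0.0326085/1.10102 = 0.02962.

0.02962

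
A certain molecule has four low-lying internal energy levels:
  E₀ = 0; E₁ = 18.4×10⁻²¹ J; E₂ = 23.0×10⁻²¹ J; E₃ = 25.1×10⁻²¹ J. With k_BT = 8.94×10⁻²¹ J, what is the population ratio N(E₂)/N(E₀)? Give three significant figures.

n₂/n₀ = exp[−(E₂−E₀)/kT] = exp(−(23.0 ×10⁻²¹ J)/(8.94 ×10⁻²¹ J)) = exp(-2.5727) = 0.0763.

0.0763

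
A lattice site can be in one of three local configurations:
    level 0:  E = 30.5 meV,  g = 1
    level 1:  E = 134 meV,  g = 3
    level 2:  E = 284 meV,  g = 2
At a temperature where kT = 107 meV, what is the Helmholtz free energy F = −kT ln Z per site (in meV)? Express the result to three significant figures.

Eᵢ/kT = 0.28505, 1.2523, 2.6542.
Z = Σ gᵢe^(−Eᵢ/kT) = 1·e^(−0.28505) + 3·e^(−1.2523) + 2·e^(−2.6542) = 0.75198 + 0.85754 + 0.14071 = 1.7502.
F = −kT ln Z = −107 × ln(1.7502) = −107 × 0.55973 = -59.9 meV.

-59.9 meV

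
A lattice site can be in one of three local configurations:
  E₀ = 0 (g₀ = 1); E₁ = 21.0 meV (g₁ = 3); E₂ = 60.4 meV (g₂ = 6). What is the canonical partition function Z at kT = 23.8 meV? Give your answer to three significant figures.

Z = 2.72

Eᵢ/kT = 0, 0.88235, 2.5378.
Z = Σ gᵢe^(−Eᵢ/kT) = 1·e^(−0) + 3·e^(−0.88235) + 6·e^(−2.5378) = 1.0000 + 1.2414 + 0.47424 = 2.7156.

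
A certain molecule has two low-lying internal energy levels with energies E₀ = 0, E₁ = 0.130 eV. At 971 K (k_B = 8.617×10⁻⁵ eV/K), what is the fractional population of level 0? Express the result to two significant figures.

k_BT = 8.617×10⁻⁵ × 971 K = 0.08367 eV.
Eᵢ/kT = 0, 1.554.
Z = Σ e^(−Eᵢ/kT) = e^(−0) + e^(−1.554) = 1.000 + 0.2114 = 1.211.
P₀ = e^(−E₀/kT) / Z = 1.000/1.211 = 0.83.

0.83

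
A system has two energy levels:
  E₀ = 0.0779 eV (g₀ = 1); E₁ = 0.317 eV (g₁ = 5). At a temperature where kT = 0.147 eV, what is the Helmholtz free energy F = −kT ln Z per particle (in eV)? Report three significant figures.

Eᵢ/kT = 0.52993, 2.1565.
Z = Σ gᵢe^(−Eᵢ/kT) = 1·e^(−0.52993) + 5·e^(−2.1565) = 0.58865 + 0.57865 = 1.1673.
F = −kT ln Z = −0.147 × ln(1.1673) = −0.147 × 0.15469 = -0.0227 eV.

-0.0227 eV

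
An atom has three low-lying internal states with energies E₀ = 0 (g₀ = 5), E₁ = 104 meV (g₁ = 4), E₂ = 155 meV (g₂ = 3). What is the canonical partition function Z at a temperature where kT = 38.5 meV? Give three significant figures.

Eᵢ/kT = 0, 2.7013, 4.0260.
Z = Σ gᵢe^(−Eᵢ/kT) = 5·e^(−0) + 4·e^(−2.7013) + 3·e^(−4.0260) = 5.0000 + 0.26847 + 0.053537 = 5.3220.

Z = 5.32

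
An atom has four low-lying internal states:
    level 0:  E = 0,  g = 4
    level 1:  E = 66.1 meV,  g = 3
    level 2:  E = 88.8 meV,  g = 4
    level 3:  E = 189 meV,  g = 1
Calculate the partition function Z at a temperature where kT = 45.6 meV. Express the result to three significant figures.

Z = 5.29

Eᵢ/kT = 0, 1.4496, 1.9474, 4.1447.
Z = Σ gᵢe^(−Eᵢ/kT) = 4·e^(−0) + 3·e^(−1.4496) + 4·e^(−1.9474) + 1·e^(−4.1447) = 4.0000 + 0.70399 + 0.57058 + 0.015848 = 5.2904.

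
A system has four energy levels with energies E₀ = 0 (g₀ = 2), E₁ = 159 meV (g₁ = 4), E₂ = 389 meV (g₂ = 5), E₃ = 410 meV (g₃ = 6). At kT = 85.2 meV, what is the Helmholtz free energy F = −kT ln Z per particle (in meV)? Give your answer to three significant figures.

Eᵢ/kT = 0, 1.8662, 4.5657, 4.8122.
Z = Σ gᵢe^(−Eᵢ/kT) = 2·e^(−0) + 4·e^(−1.8662) + 5·e^(−4.5657) + 6·e^(−4.8122) = 2.0000 + 0.61884 + 0.052013 + 0.048780 = 2.7196.
F = −kT ln Z = −85.2 × ln(2.7196) = −85.2 × 1.0005 = -85.2 meV.

-85.2 meV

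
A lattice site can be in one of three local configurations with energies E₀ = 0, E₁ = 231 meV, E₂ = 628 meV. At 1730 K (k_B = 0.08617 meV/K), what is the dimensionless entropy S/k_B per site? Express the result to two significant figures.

k_BT = 0.08617 × 1730 K = 149.1 meV.
Eᵢ/kT = 0, 1.549, 4.212.
Z = Σ e^(−Eᵢ/kT) = e^(−0) + e^(−1.549) + e^(−4.212) = 1.000 + 0.2125 + 0.01482 = 1.227.
⟨E⟩ = Σ EᵢPᵢ = 47.59 meV.
S/k_B = ln Z + ⟨E⟩/kT = ln(1.227) + 47.59/149.1 = 0.2046 + 0.3192 = 0.52.

0.52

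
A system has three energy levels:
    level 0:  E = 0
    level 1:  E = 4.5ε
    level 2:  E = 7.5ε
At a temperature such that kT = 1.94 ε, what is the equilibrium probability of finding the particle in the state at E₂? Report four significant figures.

0.01871

Eᵢ/kT = 0, 2.31959, 3.86598.
Z = Σ e^(−Eᵢ/kT) = e^(−0) + e^(−2.31959) + e^(−3.86598) = 1.00000 + 0.0983139 + 0.0209424 = 1.11926.
P₂ = e^(−E₂/kT) / Z = 0.0209424/1.11926 = 0.01871.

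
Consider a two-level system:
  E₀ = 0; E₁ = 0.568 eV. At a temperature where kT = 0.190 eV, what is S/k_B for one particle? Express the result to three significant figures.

0.192

Eᵢ/kT = 0, 2.9895.
Z = Σ e^(−Eᵢ/kT) = e^(−0) + e^(−2.9895) = 1.0000 + 0.050313 = 1.0503.
⟨E⟩ = Σ EᵢPᵢ = 0.027209 eV.
S/k_B = ln Z + ⟨E⟩/kT = ln(1.0503) + 0.027209/0.190 = 0.049076 + 0.14321 = 0.192.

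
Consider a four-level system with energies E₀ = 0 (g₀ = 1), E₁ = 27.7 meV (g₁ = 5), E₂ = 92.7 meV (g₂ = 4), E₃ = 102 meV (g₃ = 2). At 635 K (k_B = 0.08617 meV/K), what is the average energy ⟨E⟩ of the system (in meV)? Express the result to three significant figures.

k_BT = 0.08617 × 635 K = 54.718 meV.
Eᵢ/kT = 0, 0.50623, 1.6941, 1.8641.
Z = Σ gᵢe^(−Eᵢ/kT) = 1·e^(−0) + 5·e^(−0.50623) + 4·e^(−1.6941) + 2·e^(−1.8641) = 1.0000 + 3.0138 + 0.73506 + 0.31007 = 5.0589.
⟨E⟩ = Σ Eᵢ gᵢe^(−Eᵢ/kT) / Z = (0·1.0000 + 27.7·3.0138 + 92.7·0.73506 + 102·0.31007) / 5.0589 = 36.2 meV.

36.2 meV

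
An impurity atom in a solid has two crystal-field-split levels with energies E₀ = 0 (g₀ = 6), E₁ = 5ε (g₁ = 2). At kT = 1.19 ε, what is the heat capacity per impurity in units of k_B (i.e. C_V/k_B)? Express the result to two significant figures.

0.087

Eᵢ/kT = 0, 4.202.
Z = Σ gᵢe^(−Eᵢ/kT) = 6·e^(−0) + 2·e^(−4.202) = 6.000 + 0.02993 = 6.030.
⟨E⟩ = 0.02482 ε, ⟨E²⟩ = 0.1241 ε².
C_V/k_B = (⟨E²⟩ − ⟨E⟩²)/(kT)² = (0.1241 − 0.0006160)/1.416 = 0.087.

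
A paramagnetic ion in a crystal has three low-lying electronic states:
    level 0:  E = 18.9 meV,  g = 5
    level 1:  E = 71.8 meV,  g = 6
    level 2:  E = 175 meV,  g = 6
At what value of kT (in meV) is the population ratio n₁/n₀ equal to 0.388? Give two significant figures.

n₁/n₀ = (g₁/g₀) exp[−(E₁−E₀)/kT] = 0.388.
⇒ (E₁−E₀)/kT = ln((6/5)/0.388) = ln(3.093) = 1.129.
kT = 52.9 meV / 1.129 = 47 meV.

47 meV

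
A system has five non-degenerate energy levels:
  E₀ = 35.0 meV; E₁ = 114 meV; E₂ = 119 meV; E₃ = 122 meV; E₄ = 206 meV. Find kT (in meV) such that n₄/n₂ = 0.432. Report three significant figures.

104 meV

n₄/n₂ = exp[−(E₄−E₂)/kT] = 0.432.
⇒ (E₄−E₂)/kT = ln(1/0.432) = ln(2.3148) = 0.83932.
kT = 87 meV / 0.83932 = 104 meV.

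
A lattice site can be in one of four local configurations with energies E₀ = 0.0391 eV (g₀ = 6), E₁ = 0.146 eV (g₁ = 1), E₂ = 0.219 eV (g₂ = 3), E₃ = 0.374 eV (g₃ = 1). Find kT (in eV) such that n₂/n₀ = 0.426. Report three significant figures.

n₂/n₀ = (g₂/g₀) exp[−(E₂−E₀)/kT] = 0.426.
⇒ (E₂−E₀)/kT = ln((3/6)/0.426) = ln(1.1737) = 0.16016.
kT = 0.1799 eV / 0.16016 = 1.12 eV.

1.12 eV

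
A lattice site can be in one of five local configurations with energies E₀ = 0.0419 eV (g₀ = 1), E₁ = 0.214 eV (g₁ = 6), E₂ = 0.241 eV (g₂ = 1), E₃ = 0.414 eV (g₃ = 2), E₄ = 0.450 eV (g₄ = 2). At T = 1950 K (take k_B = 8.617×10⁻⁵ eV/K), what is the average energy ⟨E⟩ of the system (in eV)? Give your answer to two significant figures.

0.19 eV

k_BT = 8.617×10⁻⁵ × 1950 K = 0.1680 eV.
Eᵢ/kT = 0.2494, 1.274, 1.435, 2.464, 2.679.
Z = Σ gᵢe^(−Eᵢ/kT) = 1·e^(−0.2494) + 6·e^(−1.274) + 1·e^(−1.435) + 2·e^(−2.464) + 2·e^(−2.679) = 0.7793 + 1.678 + 0.2381 + 0.1702 + 0.1373 = 3.003.
⟨E⟩ = Σ Eᵢ gᵢe^(−Eᵢ/kT) / Z = (0.0419·0.7793 + 0.214·1.678 + 0.241·0.2381 + 0.414·0.1702 + 0.450·0.1373) / 3.003 = 0.19 eV.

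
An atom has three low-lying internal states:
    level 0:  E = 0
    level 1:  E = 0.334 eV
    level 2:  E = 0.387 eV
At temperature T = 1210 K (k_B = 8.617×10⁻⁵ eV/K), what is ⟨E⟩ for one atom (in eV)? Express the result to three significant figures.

k_BT = 8.617×10⁻⁵ × 1210 K = 0.10427 eV.
Eᵢ/kT = 0, 3.2032, 3.7115.
Z = Σ e^(−Eᵢ/kT) = e^(−0) + e^(−3.2032) + e^(−3.7115) = 1.0000 + 0.040632 + 0.024441 = 1.0651.
⟨E⟩ = Σ Eᵢ e^(−Eᵢ/kT) / Z = (0·1.0000 + 0.334·0.040632 + 0.387·0.024441) / 1.0651 = 0.0216 eV.

0.0216 eV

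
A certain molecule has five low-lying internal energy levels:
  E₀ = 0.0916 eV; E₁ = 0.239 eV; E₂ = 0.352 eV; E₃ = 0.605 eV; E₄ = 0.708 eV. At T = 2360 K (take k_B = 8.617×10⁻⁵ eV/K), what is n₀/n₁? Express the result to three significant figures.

2.06

k_BT = 8.617×10⁻⁵ × 2360 K = 0.20336 eV.
n₀/n₁ = exp[−(E₀−E₁)/kT] = exp(−(-0.1474 eV)/(0.20336 eV)) = exp(0.72482) = 2.06.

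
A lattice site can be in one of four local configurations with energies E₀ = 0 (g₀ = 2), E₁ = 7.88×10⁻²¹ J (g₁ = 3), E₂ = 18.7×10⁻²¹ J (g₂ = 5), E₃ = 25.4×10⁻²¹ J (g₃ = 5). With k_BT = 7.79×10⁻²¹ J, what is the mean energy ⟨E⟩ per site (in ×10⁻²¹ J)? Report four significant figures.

Eᵢ/kT = 0, 1.01155, 2.40051, 3.26059.
Z = Σ gᵢe^(−Eᵢ/kT) = 2·e^(−0) + 3·e^(−1.01155) + 5·e^(−2.40051) + 5·e^(−3.26059) = 2.00000 + 1.09096 + 0.453358 + 0.191829 = 3.73615.
⟨E⟩ = Σ Eᵢ gᵢe^(−Eᵢ/kT) / Z = (0·2.00000 + 7.88·1.09096 + 18.7·0.453358 + 25.4·0.191829) / 3.73615 = 5.874 ×10⁻²¹ J.

5.874 ×10⁻²¹ J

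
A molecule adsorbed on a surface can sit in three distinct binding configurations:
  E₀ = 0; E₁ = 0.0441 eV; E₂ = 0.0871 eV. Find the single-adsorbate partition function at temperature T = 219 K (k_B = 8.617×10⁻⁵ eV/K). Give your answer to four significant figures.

Z = 1.107

k_BT = 8.617×10⁻⁵ × 219 K = 0.0188712 eV.
Eᵢ/kT = 0, 2.33689, 4.61550.
Z = Σ e^(−Eᵢ/kT) = e^(−0) + e^(−2.33689) + e^(−4.61550) = 1.00000 + 0.0966277 + 0.00989723 = 1.10652.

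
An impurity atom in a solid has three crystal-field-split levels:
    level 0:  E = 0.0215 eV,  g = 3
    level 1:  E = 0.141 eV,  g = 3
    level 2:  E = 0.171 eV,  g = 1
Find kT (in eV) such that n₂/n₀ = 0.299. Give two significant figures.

n₂/n₀ = (g₂/g₀) exp[−(E₂−E₀)/kT] = 0.299.
⇒ (E₂−E₀)/kT = ln((1/3)/0.299) = ln(1.115) = 0.1089.
kT = 0.1495 eV / 0.1089 = 1.4 eV.

1.4 eV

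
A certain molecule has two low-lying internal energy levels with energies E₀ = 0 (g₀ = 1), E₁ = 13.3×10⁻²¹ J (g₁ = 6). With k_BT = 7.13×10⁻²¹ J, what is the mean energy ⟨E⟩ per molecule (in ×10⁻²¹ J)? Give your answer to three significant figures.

6.41 ×10⁻²¹ J

Eᵢ/kT = 0, 1.8654.
Z = Σ gᵢe^(−Eᵢ/kT) = 1·e^(−0) + 6·e^(−1.8654) = 1.0000 + 0.92901 = 1.9290.
⟨E⟩ = Σ Eᵢ gᵢe^(−Eᵢ/kT) / Z = (0·1.0000 + 13.3·0.92901) / 1.9290 = 6.41 ×10⁻²¹ J.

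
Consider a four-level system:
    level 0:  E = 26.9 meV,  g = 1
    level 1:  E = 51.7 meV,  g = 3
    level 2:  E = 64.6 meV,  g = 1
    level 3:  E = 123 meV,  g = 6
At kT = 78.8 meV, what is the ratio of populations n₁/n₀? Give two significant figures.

n₁/n₀ = (g₁/g₀) exp[−(E₁−E₀)/kT] = (3/1) × exp(−(24.8 meV)/(78.8 meV)) = (3/1) × exp(-0.3147) = 2.2.

2.2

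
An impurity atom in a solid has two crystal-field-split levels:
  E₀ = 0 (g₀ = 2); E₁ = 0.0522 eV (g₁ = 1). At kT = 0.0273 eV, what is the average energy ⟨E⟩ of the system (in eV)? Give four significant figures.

Eᵢ/kT = 0, 1.91209.
Z = Σ gᵢe^(−Eᵢ/kT) = 2·e^(−0) + 1·e^(−1.91209) = 2.00000 + 0.147771 = 2.14777.
⟨E⟩ = Σ Eᵢ gᵢe^(−Eᵢ/kT) / Z = (0·2.00000 + 0.0522·0.147771) / 2.14777 = 0.003591 eV.

0.003591 eV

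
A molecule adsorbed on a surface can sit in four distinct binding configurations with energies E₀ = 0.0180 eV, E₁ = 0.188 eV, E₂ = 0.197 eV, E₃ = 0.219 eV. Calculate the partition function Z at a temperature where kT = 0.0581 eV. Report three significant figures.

Z = 0.830

Eᵢ/kT = 0.30981, 3.2358, 3.3907, 3.7694.
Z = Σ e^(−Eᵢ/kT) = e^(−0.30981) + e^(−3.2358) + e^(−3.3907) + e^(−3.7694) = 0.73359 + 0.039329 + 0.033685 + 0.023066 = 0.82967.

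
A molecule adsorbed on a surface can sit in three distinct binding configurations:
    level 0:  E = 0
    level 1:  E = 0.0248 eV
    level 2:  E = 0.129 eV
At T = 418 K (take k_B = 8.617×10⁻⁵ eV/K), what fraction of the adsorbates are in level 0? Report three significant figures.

0.654

k_BT = 8.617×10⁻⁵ × 418 K = 0.036019 eV.
Eᵢ/kT = 0, 0.68853, 3.5814.
Z = Σ e^(−Eᵢ/kT) = e^(−0) + e^(−0.68853) + e^(−3.5814) = 1.0000 + 0.50231 + 0.027837 = 1.5301.
P₀ = e^(−E₀/kT) / Z = 1.0000/1.5301 = 0.654.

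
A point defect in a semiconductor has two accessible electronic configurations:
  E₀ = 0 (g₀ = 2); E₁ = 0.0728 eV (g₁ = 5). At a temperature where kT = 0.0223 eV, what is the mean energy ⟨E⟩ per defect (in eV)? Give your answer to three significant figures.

0.00635 eV

Eᵢ/kT = 0, 3.2646.
Z = Σ gᵢe^(−Eᵢ/kT) = 2·e^(−0) + 5·e^(−3.2646) = 2.0000 + 0.19106 = 2.1911.
⟨E⟩ = Σ Eᵢ gᵢe^(−Eᵢ/kT) / Z = (0·2.0000 + 0.0728·0.19106) / 2.1911 = 0.00635 eV.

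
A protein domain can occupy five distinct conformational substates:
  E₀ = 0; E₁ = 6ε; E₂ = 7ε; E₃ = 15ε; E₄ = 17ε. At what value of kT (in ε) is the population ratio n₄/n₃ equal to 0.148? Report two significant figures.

1.0 ε

n₄/n₃ = exp[−(E₄−E₃)/kT] = 0.148.
⇒ (E₄−E₃)/kT = ln(1/0.148) = ln(6.757) = 1.911.
kT = 2ε / 1.911 = 1.0 ε.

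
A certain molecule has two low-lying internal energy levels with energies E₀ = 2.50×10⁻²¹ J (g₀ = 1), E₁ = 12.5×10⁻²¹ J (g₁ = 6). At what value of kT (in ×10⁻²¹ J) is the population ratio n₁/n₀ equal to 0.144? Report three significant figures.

n₁/n₀ = (g₁/g₀) exp[−(E₁−E₀)/kT] = 0.144.
⇒ (E₁−E₀)/kT = ln((6/1)/0.144) = ln(41.667) = 3.7297.
kT = 10.00 ×10⁻²¹ J / 3.7297 = 2.68 ×10⁻²¹ J.

2.68 ×10⁻²¹ J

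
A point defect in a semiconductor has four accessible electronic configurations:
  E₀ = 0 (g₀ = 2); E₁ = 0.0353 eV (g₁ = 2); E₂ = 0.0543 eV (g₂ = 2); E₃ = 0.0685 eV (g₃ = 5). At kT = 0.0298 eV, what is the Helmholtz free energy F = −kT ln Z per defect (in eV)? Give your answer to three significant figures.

-0.0368 eV

Eᵢ/kT = 0, 1.1846, 1.8221, 2.2987.
Z = Σ gᵢe^(−Eᵢ/kT) = 2·e^(−0) + 2·e^(−1.1846) + 2·e^(−1.8221) + 5·e^(−2.2987) = 2.0000 + 0.61174 + 0.32337 + 0.50195 = 3.4371.
F = −kT ln Z = −0.0298 × ln(3.4371) = −0.0298 × 1.2346 = -0.0368 eV.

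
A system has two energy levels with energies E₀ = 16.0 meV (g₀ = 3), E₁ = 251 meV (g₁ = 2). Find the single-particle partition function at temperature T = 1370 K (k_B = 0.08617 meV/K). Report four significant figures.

Z = 2.858

k_BT = 0.08617 × 1370 K = 118.053 meV.
Eᵢ/kT = 0.135532, 2.12616.
Z = Σ gᵢe^(−Eᵢ/kT) = 3·e^(−0.135532) + 2·e^(−2.12616) = 2.61975 + 0.238589 = 2.85834.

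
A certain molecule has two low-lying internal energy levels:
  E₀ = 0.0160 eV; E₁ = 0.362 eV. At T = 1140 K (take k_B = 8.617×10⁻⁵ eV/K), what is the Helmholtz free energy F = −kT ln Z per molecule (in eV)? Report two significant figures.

k_BT = 8.617×10⁻⁵ × 1140 K = 0.09823 eV.
Eᵢ/kT = 0.1629, 3.685.
Z = Σ e^(−Eᵢ/kT) = e^(−0.1629) + e^(−3.685) = 0.8497 + 0.02510 = 0.8748.
F = −kT ln Z = −0.09823 × ln(0.8748) = −0.09823 × -0.1338 = 0.013 eV.

0.013 eV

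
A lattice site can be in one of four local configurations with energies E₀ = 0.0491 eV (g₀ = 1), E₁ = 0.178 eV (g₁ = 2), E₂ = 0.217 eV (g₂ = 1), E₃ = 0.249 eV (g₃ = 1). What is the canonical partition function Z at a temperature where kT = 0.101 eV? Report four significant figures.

Eᵢ/kT = 0.486139, 1.76238, 2.14851, 2.46535.
Z = Σ gᵢe^(−Eᵢ/kT) = 1·e^(−0.486139) + 2·e^(−1.76238) + 1·e^(−2.14851) + 1·e^(−2.46535) = 0.614996 + 0.343272 + 0.116658 + 0.0849791 = 1.15991.

Z = 1.160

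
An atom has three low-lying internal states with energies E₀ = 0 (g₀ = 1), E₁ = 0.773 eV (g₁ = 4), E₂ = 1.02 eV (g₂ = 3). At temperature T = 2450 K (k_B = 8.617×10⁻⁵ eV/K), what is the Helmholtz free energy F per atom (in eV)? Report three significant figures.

k_BT = 8.617×10⁻⁵ × 2450 K = 0.21112 eV.
Eᵢ/kT = 0, 3.6614, 4.8314.
Z = Σ gᵢe^(−Eᵢ/kT) = 1·e^(−0) + 4·e^(−3.6614) + 3·e^(−4.8314) = 1.0000 + 0.10279 + 0.023926 = 1.1267.
F = −kT ln Z = −0.21112 × ln(1.1267) = −0.21112 × 0.11929 = -0.0252 eV.

-0.0252 eV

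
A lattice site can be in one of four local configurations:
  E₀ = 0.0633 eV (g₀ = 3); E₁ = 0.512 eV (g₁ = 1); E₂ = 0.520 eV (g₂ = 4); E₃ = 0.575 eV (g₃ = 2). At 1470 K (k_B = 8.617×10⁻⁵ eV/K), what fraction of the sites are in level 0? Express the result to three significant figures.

k_BT = 8.617×10⁻⁵ × 1470 K = 0.12667 eV.
Eᵢ/kT = 0.49972, 4.0420, 4.1052, 4.5394.
Z = Σ gᵢe^(−Eᵢ/kT) = 3·e^(−0.49972) + 1·e^(−4.0420) + 4·e^(−4.1052) + 2·e^(−4.5394) = 1.8201 + 0.017562 + 0.065947 + 0.021360 = 1.9250.
P₀ = g₀ e^(−E₀/kT) / Z = 1.8201/1.9250 = 0.946.

0.946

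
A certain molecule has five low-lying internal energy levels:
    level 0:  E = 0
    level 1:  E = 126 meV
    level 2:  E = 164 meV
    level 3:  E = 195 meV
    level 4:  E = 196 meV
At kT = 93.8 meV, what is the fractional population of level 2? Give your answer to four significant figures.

0.1034

Eᵢ/kT = 0, 1.34328, 1.74840, 2.07889, 2.08955.
Z = Σ e^(−Eᵢ/kT) = e^(−0) + e^(−1.34328) + e^(−1.74840) + e^(−2.07889) + e^(−2.08955) = 1.00000 + 0.260988 + 0.174052 + 0.125069 + 0.123743 = 1.68385.
P₂ = e^(−E₂/kT) / Z = 0.174052/1.68385 = 0.1034.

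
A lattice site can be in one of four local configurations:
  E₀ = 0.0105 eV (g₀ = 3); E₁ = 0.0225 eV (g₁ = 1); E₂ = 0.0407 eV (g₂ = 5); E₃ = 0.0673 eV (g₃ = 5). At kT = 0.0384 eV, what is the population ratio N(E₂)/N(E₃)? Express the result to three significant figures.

n₂/n₃ = (g₂/g₃) exp[−(E₂−E₃)/kT] = (5/5) × exp(−(-0.0266 eV)/(0.0384 eV)) = (5/5) × exp(0.69271) = 2.00.

2.00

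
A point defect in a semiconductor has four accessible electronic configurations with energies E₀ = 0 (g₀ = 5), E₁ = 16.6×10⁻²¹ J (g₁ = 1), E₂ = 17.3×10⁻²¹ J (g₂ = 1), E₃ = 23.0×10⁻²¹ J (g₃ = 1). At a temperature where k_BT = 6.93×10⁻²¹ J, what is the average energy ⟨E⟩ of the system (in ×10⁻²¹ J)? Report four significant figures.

0.7237 ×10⁻²¹ J

Eᵢ/kT = 0, 2.39538, 2.49639, 3.31890.
Z = Σ gᵢe^(−Eᵢ/kT) = 5·e^(−0) + 1·e^(−2.39538) + 1·e^(−2.49639) + 1·e^(−3.31890) = 5.00000 + 0.0911380 + 0.0823819 + 0.0361926 = 5.20971.
⟨E⟩ = Σ Eᵢ gᵢe^(−Eᵢ/kT) / Z = (0·5.00000 + 16.6·0.0911380 + 17.3·0.0823819 + 23.0·0.0361926) / 5.20971 = 0.7237 ×10⁻²¹ J.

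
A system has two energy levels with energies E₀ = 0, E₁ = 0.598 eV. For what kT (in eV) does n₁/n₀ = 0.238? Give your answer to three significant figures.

0.417 eV

n₁/n₀ = exp[−(E₁−E₀)/kT] = 0.238.
⇒ (E₁−E₀)/kT = ln(1/0.238) = ln(4.2017) = 1.4355.
kT = 0.598 eV / 1.4355 = 0.417 eV.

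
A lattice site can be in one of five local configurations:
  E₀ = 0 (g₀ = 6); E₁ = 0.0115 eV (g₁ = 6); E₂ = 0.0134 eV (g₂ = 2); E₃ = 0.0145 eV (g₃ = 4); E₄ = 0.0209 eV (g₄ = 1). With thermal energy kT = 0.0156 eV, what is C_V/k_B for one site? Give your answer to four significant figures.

0.1850

Eᵢ/kT = 0, 0.737179, 0.858974, 0.929487, 1.33974.
Z = Σ gᵢe^(−Eᵢ/kT) = 6·e^(−0) + 6·e^(−0.737179) + 2·e^(−0.858974) + 4·e^(−0.929487) + 1·e^(−1.33974) = 6.00000 + 2.87077 + 0.847193 + 1.57902 + 0.261914 = 11.5589.
⟨E⟩ = 0.00629264 eV, ⟨E²⟩ = 0.0000846254 eV².
C_V/k_B = (⟨E²⟩ − ⟨E⟩²)/(kT)² = (0.0000846254 − 0.0000395973)/0.000243360 = 0.1850.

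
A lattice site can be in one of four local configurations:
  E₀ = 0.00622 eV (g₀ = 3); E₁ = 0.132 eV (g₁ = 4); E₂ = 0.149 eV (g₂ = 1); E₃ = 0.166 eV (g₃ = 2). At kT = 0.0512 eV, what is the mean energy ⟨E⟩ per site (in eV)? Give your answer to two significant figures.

0.025 eV

Eᵢ/kT = 0.1215, 2.578, 2.910, 3.242.
Z = Σ gᵢe^(−Eᵢ/kT) = 3·e^(−0.1215) + 4·e^(−2.578) + 1·e^(−2.910) + 2·e^(−3.242) = 2.657 + 0.3037 + 0.05448 + 0.07817 = 3.093.
⟨E⟩ = Σ Eᵢ gᵢe^(−Eᵢ/kT) / Z = (0.00622·2.657 + 0.132·0.3037 + 0.149·0.05448 + 0.166·0.07817) / 3.093 = 0.025 eV.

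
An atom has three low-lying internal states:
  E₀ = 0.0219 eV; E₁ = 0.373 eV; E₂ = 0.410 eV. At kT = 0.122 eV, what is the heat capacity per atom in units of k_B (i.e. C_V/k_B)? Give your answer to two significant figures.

0.74

Eᵢ/kT = 0.1795, 3.057, 3.361.
Z = Σ e^(−Eᵢ/kT) = e^(−0.1795) + e^(−3.057) + e^(−3.361) = 0.8357 + 0.04703 + 0.03470 = 0.9174.
⟨E⟩ = 0.05458 eV, ⟨E²⟩ = 0.01393 eV².
C_V/k_B = (⟨E²⟩ − ⟨E⟩²)/(kT)² = (0.01393 − 0.002979)/0.01488 = 0.74.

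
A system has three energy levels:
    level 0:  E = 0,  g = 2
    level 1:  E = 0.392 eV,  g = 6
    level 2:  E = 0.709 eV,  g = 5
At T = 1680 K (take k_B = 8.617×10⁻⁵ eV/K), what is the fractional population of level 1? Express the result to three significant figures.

k_BT = 8.617×10⁻⁵ × 1680 K = 0.14477 eV.
Eᵢ/kT = 0, 2.7077, 4.8974.
Z = Σ gᵢe^(−Eᵢ/kT) = 2·e^(−0) + 6·e^(−2.7077) + 5·e^(−4.8974) = 2.0000 + 0.40014 + 0.037330 = 2.4375.
P₁ = g₁ e^(−E₁/kT) / Z = 0.40014/2.4375 = 0.164.

0.164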